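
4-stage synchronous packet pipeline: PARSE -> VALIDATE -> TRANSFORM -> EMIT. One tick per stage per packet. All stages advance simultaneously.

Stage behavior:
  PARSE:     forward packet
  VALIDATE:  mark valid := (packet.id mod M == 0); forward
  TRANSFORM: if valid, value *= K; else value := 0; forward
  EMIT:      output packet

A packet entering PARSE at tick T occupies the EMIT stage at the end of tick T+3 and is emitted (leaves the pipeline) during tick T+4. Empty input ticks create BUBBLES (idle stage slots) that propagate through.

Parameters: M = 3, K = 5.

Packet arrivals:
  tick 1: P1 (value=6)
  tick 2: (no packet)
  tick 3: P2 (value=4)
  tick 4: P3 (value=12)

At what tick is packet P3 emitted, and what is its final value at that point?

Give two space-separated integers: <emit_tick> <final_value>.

Tick 1: [PARSE:P1(v=6,ok=F), VALIDATE:-, TRANSFORM:-, EMIT:-] out:-; in:P1
Tick 2: [PARSE:-, VALIDATE:P1(v=6,ok=F), TRANSFORM:-, EMIT:-] out:-; in:-
Tick 3: [PARSE:P2(v=4,ok=F), VALIDATE:-, TRANSFORM:P1(v=0,ok=F), EMIT:-] out:-; in:P2
Tick 4: [PARSE:P3(v=12,ok=F), VALIDATE:P2(v=4,ok=F), TRANSFORM:-, EMIT:P1(v=0,ok=F)] out:-; in:P3
Tick 5: [PARSE:-, VALIDATE:P3(v=12,ok=T), TRANSFORM:P2(v=0,ok=F), EMIT:-] out:P1(v=0); in:-
Tick 6: [PARSE:-, VALIDATE:-, TRANSFORM:P3(v=60,ok=T), EMIT:P2(v=0,ok=F)] out:-; in:-
Tick 7: [PARSE:-, VALIDATE:-, TRANSFORM:-, EMIT:P3(v=60,ok=T)] out:P2(v=0); in:-
Tick 8: [PARSE:-, VALIDATE:-, TRANSFORM:-, EMIT:-] out:P3(v=60); in:-
P3: arrives tick 4, valid=True (id=3, id%3=0), emit tick 8, final value 60

Answer: 8 60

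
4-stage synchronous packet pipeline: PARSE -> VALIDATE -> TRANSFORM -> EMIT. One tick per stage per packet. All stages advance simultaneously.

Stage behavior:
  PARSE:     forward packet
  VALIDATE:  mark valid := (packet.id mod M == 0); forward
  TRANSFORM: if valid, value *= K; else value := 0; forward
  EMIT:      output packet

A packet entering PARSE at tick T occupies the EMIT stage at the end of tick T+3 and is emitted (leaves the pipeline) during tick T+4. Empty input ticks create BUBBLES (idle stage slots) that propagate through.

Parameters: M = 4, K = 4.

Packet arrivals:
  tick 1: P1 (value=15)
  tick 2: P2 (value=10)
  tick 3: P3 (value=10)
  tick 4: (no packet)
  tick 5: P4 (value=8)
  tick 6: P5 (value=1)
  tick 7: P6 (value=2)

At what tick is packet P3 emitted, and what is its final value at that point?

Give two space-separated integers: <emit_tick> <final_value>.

Answer: 7 0

Derivation:
Tick 1: [PARSE:P1(v=15,ok=F), VALIDATE:-, TRANSFORM:-, EMIT:-] out:-; in:P1
Tick 2: [PARSE:P2(v=10,ok=F), VALIDATE:P1(v=15,ok=F), TRANSFORM:-, EMIT:-] out:-; in:P2
Tick 3: [PARSE:P3(v=10,ok=F), VALIDATE:P2(v=10,ok=F), TRANSFORM:P1(v=0,ok=F), EMIT:-] out:-; in:P3
Tick 4: [PARSE:-, VALIDATE:P3(v=10,ok=F), TRANSFORM:P2(v=0,ok=F), EMIT:P1(v=0,ok=F)] out:-; in:-
Tick 5: [PARSE:P4(v=8,ok=F), VALIDATE:-, TRANSFORM:P3(v=0,ok=F), EMIT:P2(v=0,ok=F)] out:P1(v=0); in:P4
Tick 6: [PARSE:P5(v=1,ok=F), VALIDATE:P4(v=8,ok=T), TRANSFORM:-, EMIT:P3(v=0,ok=F)] out:P2(v=0); in:P5
Tick 7: [PARSE:P6(v=2,ok=F), VALIDATE:P5(v=1,ok=F), TRANSFORM:P4(v=32,ok=T), EMIT:-] out:P3(v=0); in:P6
Tick 8: [PARSE:-, VALIDATE:P6(v=2,ok=F), TRANSFORM:P5(v=0,ok=F), EMIT:P4(v=32,ok=T)] out:-; in:-
Tick 9: [PARSE:-, VALIDATE:-, TRANSFORM:P6(v=0,ok=F), EMIT:P5(v=0,ok=F)] out:P4(v=32); in:-
Tick 10: [PARSE:-, VALIDATE:-, TRANSFORM:-, EMIT:P6(v=0,ok=F)] out:P5(v=0); in:-
Tick 11: [PARSE:-, VALIDATE:-, TRANSFORM:-, EMIT:-] out:P6(v=0); in:-
P3: arrives tick 3, valid=False (id=3, id%4=3), emit tick 7, final value 0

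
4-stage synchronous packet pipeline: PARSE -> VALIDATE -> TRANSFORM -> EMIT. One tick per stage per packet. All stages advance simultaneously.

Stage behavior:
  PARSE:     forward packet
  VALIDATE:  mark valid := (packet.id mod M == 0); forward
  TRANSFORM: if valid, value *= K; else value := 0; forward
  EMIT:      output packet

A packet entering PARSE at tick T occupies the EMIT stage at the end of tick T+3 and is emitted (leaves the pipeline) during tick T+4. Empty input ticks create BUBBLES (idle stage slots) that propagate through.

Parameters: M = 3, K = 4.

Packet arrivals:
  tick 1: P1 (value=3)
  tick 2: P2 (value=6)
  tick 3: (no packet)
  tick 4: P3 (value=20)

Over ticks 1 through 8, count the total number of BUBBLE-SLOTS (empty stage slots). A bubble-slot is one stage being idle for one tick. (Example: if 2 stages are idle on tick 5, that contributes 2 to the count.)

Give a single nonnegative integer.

Answer: 20

Derivation:
Tick 1: [PARSE:P1(v=3,ok=F), VALIDATE:-, TRANSFORM:-, EMIT:-] out:-; bubbles=3
Tick 2: [PARSE:P2(v=6,ok=F), VALIDATE:P1(v=3,ok=F), TRANSFORM:-, EMIT:-] out:-; bubbles=2
Tick 3: [PARSE:-, VALIDATE:P2(v=6,ok=F), TRANSFORM:P1(v=0,ok=F), EMIT:-] out:-; bubbles=2
Tick 4: [PARSE:P3(v=20,ok=F), VALIDATE:-, TRANSFORM:P2(v=0,ok=F), EMIT:P1(v=0,ok=F)] out:-; bubbles=1
Tick 5: [PARSE:-, VALIDATE:P3(v=20,ok=T), TRANSFORM:-, EMIT:P2(v=0,ok=F)] out:P1(v=0); bubbles=2
Tick 6: [PARSE:-, VALIDATE:-, TRANSFORM:P3(v=80,ok=T), EMIT:-] out:P2(v=0); bubbles=3
Tick 7: [PARSE:-, VALIDATE:-, TRANSFORM:-, EMIT:P3(v=80,ok=T)] out:-; bubbles=3
Tick 8: [PARSE:-, VALIDATE:-, TRANSFORM:-, EMIT:-] out:P3(v=80); bubbles=4
Total bubble-slots: 20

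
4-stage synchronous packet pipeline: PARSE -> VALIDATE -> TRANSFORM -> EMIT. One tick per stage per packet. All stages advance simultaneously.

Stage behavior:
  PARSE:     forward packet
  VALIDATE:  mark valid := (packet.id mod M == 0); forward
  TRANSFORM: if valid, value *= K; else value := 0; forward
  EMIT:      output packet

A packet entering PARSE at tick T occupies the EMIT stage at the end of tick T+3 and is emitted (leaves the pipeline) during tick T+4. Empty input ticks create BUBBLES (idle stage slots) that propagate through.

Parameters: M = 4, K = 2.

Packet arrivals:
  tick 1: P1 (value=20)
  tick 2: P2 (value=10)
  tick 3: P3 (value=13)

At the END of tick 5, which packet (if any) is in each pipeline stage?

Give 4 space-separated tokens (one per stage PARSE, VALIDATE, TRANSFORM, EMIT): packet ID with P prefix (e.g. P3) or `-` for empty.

Answer: - - P3 P2

Derivation:
Tick 1: [PARSE:P1(v=20,ok=F), VALIDATE:-, TRANSFORM:-, EMIT:-] out:-; in:P1
Tick 2: [PARSE:P2(v=10,ok=F), VALIDATE:P1(v=20,ok=F), TRANSFORM:-, EMIT:-] out:-; in:P2
Tick 3: [PARSE:P3(v=13,ok=F), VALIDATE:P2(v=10,ok=F), TRANSFORM:P1(v=0,ok=F), EMIT:-] out:-; in:P3
Tick 4: [PARSE:-, VALIDATE:P3(v=13,ok=F), TRANSFORM:P2(v=0,ok=F), EMIT:P1(v=0,ok=F)] out:-; in:-
Tick 5: [PARSE:-, VALIDATE:-, TRANSFORM:P3(v=0,ok=F), EMIT:P2(v=0,ok=F)] out:P1(v=0); in:-
At end of tick 5: ['-', '-', 'P3', 'P2']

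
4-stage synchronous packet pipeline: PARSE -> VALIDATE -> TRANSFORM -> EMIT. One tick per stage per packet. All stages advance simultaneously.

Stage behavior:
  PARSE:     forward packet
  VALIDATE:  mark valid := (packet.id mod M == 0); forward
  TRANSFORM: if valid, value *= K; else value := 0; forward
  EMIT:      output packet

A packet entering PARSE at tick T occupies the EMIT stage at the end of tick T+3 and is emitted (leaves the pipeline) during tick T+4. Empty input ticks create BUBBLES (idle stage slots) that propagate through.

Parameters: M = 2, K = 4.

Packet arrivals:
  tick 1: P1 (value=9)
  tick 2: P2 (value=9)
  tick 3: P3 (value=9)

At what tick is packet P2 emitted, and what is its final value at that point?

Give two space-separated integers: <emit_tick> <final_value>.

Answer: 6 36

Derivation:
Tick 1: [PARSE:P1(v=9,ok=F), VALIDATE:-, TRANSFORM:-, EMIT:-] out:-; in:P1
Tick 2: [PARSE:P2(v=9,ok=F), VALIDATE:P1(v=9,ok=F), TRANSFORM:-, EMIT:-] out:-; in:P2
Tick 3: [PARSE:P3(v=9,ok=F), VALIDATE:P2(v=9,ok=T), TRANSFORM:P1(v=0,ok=F), EMIT:-] out:-; in:P3
Tick 4: [PARSE:-, VALIDATE:P3(v=9,ok=F), TRANSFORM:P2(v=36,ok=T), EMIT:P1(v=0,ok=F)] out:-; in:-
Tick 5: [PARSE:-, VALIDATE:-, TRANSFORM:P3(v=0,ok=F), EMIT:P2(v=36,ok=T)] out:P1(v=0); in:-
Tick 6: [PARSE:-, VALIDATE:-, TRANSFORM:-, EMIT:P3(v=0,ok=F)] out:P2(v=36); in:-
Tick 7: [PARSE:-, VALIDATE:-, TRANSFORM:-, EMIT:-] out:P3(v=0); in:-
P2: arrives tick 2, valid=True (id=2, id%2=0), emit tick 6, final value 36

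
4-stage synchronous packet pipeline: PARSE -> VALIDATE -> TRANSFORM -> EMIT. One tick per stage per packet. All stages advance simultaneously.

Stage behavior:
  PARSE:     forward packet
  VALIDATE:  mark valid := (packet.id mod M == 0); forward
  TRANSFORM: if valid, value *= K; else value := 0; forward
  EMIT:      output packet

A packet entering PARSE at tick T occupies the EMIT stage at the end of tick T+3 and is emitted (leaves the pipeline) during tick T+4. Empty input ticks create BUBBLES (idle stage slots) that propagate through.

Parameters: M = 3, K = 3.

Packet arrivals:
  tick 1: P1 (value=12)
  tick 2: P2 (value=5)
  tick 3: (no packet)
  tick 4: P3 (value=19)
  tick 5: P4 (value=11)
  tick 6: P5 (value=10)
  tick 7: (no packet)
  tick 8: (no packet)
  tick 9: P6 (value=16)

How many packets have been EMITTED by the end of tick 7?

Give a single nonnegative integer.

Answer: 2

Derivation:
Tick 1: [PARSE:P1(v=12,ok=F), VALIDATE:-, TRANSFORM:-, EMIT:-] out:-; in:P1
Tick 2: [PARSE:P2(v=5,ok=F), VALIDATE:P1(v=12,ok=F), TRANSFORM:-, EMIT:-] out:-; in:P2
Tick 3: [PARSE:-, VALIDATE:P2(v=5,ok=F), TRANSFORM:P1(v=0,ok=F), EMIT:-] out:-; in:-
Tick 4: [PARSE:P3(v=19,ok=F), VALIDATE:-, TRANSFORM:P2(v=0,ok=F), EMIT:P1(v=0,ok=F)] out:-; in:P3
Tick 5: [PARSE:P4(v=11,ok=F), VALIDATE:P3(v=19,ok=T), TRANSFORM:-, EMIT:P2(v=0,ok=F)] out:P1(v=0); in:P4
Tick 6: [PARSE:P5(v=10,ok=F), VALIDATE:P4(v=11,ok=F), TRANSFORM:P3(v=57,ok=T), EMIT:-] out:P2(v=0); in:P5
Tick 7: [PARSE:-, VALIDATE:P5(v=10,ok=F), TRANSFORM:P4(v=0,ok=F), EMIT:P3(v=57,ok=T)] out:-; in:-
Emitted by tick 7: ['P1', 'P2']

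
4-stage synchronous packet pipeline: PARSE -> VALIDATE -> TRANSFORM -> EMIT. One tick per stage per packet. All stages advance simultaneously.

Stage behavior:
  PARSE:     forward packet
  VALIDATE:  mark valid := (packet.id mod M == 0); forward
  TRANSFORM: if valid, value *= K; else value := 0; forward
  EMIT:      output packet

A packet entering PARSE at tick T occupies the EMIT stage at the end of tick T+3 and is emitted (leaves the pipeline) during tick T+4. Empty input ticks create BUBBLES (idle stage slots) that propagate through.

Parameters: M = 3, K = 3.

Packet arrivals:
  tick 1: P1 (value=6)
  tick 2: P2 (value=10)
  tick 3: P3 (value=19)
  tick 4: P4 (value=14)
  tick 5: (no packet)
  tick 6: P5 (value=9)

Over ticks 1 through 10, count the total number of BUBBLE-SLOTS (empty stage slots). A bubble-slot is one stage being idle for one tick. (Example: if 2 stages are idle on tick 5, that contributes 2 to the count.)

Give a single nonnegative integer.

Tick 1: [PARSE:P1(v=6,ok=F), VALIDATE:-, TRANSFORM:-, EMIT:-] out:-; bubbles=3
Tick 2: [PARSE:P2(v=10,ok=F), VALIDATE:P1(v=6,ok=F), TRANSFORM:-, EMIT:-] out:-; bubbles=2
Tick 3: [PARSE:P3(v=19,ok=F), VALIDATE:P2(v=10,ok=F), TRANSFORM:P1(v=0,ok=F), EMIT:-] out:-; bubbles=1
Tick 4: [PARSE:P4(v=14,ok=F), VALIDATE:P3(v=19,ok=T), TRANSFORM:P2(v=0,ok=F), EMIT:P1(v=0,ok=F)] out:-; bubbles=0
Tick 5: [PARSE:-, VALIDATE:P4(v=14,ok=F), TRANSFORM:P3(v=57,ok=T), EMIT:P2(v=0,ok=F)] out:P1(v=0); bubbles=1
Tick 6: [PARSE:P5(v=9,ok=F), VALIDATE:-, TRANSFORM:P4(v=0,ok=F), EMIT:P3(v=57,ok=T)] out:P2(v=0); bubbles=1
Tick 7: [PARSE:-, VALIDATE:P5(v=9,ok=F), TRANSFORM:-, EMIT:P4(v=0,ok=F)] out:P3(v=57); bubbles=2
Tick 8: [PARSE:-, VALIDATE:-, TRANSFORM:P5(v=0,ok=F), EMIT:-] out:P4(v=0); bubbles=3
Tick 9: [PARSE:-, VALIDATE:-, TRANSFORM:-, EMIT:P5(v=0,ok=F)] out:-; bubbles=3
Tick 10: [PARSE:-, VALIDATE:-, TRANSFORM:-, EMIT:-] out:P5(v=0); bubbles=4
Total bubble-slots: 20

Answer: 20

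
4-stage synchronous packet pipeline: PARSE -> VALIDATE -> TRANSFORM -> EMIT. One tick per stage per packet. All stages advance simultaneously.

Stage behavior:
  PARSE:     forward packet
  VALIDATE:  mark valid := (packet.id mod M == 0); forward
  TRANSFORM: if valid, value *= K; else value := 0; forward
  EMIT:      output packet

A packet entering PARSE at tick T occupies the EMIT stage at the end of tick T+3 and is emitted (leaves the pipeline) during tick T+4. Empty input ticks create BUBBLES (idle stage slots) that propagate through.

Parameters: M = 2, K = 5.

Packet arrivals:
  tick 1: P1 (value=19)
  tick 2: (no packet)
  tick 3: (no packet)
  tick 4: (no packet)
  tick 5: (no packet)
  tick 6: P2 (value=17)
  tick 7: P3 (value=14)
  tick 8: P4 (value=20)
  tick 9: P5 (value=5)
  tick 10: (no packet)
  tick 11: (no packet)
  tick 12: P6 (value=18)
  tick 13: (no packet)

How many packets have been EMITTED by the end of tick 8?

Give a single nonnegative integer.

Answer: 1

Derivation:
Tick 1: [PARSE:P1(v=19,ok=F), VALIDATE:-, TRANSFORM:-, EMIT:-] out:-; in:P1
Tick 2: [PARSE:-, VALIDATE:P1(v=19,ok=F), TRANSFORM:-, EMIT:-] out:-; in:-
Tick 3: [PARSE:-, VALIDATE:-, TRANSFORM:P1(v=0,ok=F), EMIT:-] out:-; in:-
Tick 4: [PARSE:-, VALIDATE:-, TRANSFORM:-, EMIT:P1(v=0,ok=F)] out:-; in:-
Tick 5: [PARSE:-, VALIDATE:-, TRANSFORM:-, EMIT:-] out:P1(v=0); in:-
Tick 6: [PARSE:P2(v=17,ok=F), VALIDATE:-, TRANSFORM:-, EMIT:-] out:-; in:P2
Tick 7: [PARSE:P3(v=14,ok=F), VALIDATE:P2(v=17,ok=T), TRANSFORM:-, EMIT:-] out:-; in:P3
Tick 8: [PARSE:P4(v=20,ok=F), VALIDATE:P3(v=14,ok=F), TRANSFORM:P2(v=85,ok=T), EMIT:-] out:-; in:P4
Emitted by tick 8: ['P1']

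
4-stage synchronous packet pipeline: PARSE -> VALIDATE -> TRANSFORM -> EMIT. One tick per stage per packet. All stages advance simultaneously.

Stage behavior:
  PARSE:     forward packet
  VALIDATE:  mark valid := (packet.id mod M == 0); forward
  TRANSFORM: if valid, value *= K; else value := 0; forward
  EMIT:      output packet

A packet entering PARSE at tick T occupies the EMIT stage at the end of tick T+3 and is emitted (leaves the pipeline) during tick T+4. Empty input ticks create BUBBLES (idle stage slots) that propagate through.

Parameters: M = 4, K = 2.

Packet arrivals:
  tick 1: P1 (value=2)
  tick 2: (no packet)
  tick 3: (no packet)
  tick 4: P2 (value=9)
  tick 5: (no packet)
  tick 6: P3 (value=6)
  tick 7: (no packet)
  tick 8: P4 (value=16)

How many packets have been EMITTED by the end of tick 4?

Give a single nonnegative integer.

Tick 1: [PARSE:P1(v=2,ok=F), VALIDATE:-, TRANSFORM:-, EMIT:-] out:-; in:P1
Tick 2: [PARSE:-, VALIDATE:P1(v=2,ok=F), TRANSFORM:-, EMIT:-] out:-; in:-
Tick 3: [PARSE:-, VALIDATE:-, TRANSFORM:P1(v=0,ok=F), EMIT:-] out:-; in:-
Tick 4: [PARSE:P2(v=9,ok=F), VALIDATE:-, TRANSFORM:-, EMIT:P1(v=0,ok=F)] out:-; in:P2
Emitted by tick 4: []

Answer: 0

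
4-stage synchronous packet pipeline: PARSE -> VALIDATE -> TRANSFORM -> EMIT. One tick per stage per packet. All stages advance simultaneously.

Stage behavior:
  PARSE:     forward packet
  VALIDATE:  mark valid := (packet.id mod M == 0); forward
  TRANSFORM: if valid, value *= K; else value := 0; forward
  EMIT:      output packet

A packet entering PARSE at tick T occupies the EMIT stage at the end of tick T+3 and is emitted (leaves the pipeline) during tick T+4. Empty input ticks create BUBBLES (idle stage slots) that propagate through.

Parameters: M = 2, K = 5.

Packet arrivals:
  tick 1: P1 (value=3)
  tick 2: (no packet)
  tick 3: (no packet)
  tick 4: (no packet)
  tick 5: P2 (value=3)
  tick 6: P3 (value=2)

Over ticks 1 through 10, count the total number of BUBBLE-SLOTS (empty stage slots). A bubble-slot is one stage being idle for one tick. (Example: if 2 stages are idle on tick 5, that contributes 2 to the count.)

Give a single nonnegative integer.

Answer: 28

Derivation:
Tick 1: [PARSE:P1(v=3,ok=F), VALIDATE:-, TRANSFORM:-, EMIT:-] out:-; bubbles=3
Tick 2: [PARSE:-, VALIDATE:P1(v=3,ok=F), TRANSFORM:-, EMIT:-] out:-; bubbles=3
Tick 3: [PARSE:-, VALIDATE:-, TRANSFORM:P1(v=0,ok=F), EMIT:-] out:-; bubbles=3
Tick 4: [PARSE:-, VALIDATE:-, TRANSFORM:-, EMIT:P1(v=0,ok=F)] out:-; bubbles=3
Tick 5: [PARSE:P2(v=3,ok=F), VALIDATE:-, TRANSFORM:-, EMIT:-] out:P1(v=0); bubbles=3
Tick 6: [PARSE:P3(v=2,ok=F), VALIDATE:P2(v=3,ok=T), TRANSFORM:-, EMIT:-] out:-; bubbles=2
Tick 7: [PARSE:-, VALIDATE:P3(v=2,ok=F), TRANSFORM:P2(v=15,ok=T), EMIT:-] out:-; bubbles=2
Tick 8: [PARSE:-, VALIDATE:-, TRANSFORM:P3(v=0,ok=F), EMIT:P2(v=15,ok=T)] out:-; bubbles=2
Tick 9: [PARSE:-, VALIDATE:-, TRANSFORM:-, EMIT:P3(v=0,ok=F)] out:P2(v=15); bubbles=3
Tick 10: [PARSE:-, VALIDATE:-, TRANSFORM:-, EMIT:-] out:P3(v=0); bubbles=4
Total bubble-slots: 28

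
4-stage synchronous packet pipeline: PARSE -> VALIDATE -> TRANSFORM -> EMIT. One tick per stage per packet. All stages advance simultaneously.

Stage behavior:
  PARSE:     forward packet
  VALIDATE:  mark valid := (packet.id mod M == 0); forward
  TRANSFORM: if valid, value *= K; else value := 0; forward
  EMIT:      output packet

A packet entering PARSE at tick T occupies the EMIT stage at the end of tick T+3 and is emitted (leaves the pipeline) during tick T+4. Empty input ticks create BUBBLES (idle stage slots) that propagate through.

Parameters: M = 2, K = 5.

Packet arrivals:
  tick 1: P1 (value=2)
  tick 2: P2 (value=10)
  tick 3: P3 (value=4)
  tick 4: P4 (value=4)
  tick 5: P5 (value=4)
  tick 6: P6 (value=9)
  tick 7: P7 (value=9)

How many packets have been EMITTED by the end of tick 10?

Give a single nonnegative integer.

Tick 1: [PARSE:P1(v=2,ok=F), VALIDATE:-, TRANSFORM:-, EMIT:-] out:-; in:P1
Tick 2: [PARSE:P2(v=10,ok=F), VALIDATE:P1(v=2,ok=F), TRANSFORM:-, EMIT:-] out:-; in:P2
Tick 3: [PARSE:P3(v=4,ok=F), VALIDATE:P2(v=10,ok=T), TRANSFORM:P1(v=0,ok=F), EMIT:-] out:-; in:P3
Tick 4: [PARSE:P4(v=4,ok=F), VALIDATE:P3(v=4,ok=F), TRANSFORM:P2(v=50,ok=T), EMIT:P1(v=0,ok=F)] out:-; in:P4
Tick 5: [PARSE:P5(v=4,ok=F), VALIDATE:P4(v=4,ok=T), TRANSFORM:P3(v=0,ok=F), EMIT:P2(v=50,ok=T)] out:P1(v=0); in:P5
Tick 6: [PARSE:P6(v=9,ok=F), VALIDATE:P5(v=4,ok=F), TRANSFORM:P4(v=20,ok=T), EMIT:P3(v=0,ok=F)] out:P2(v=50); in:P6
Tick 7: [PARSE:P7(v=9,ok=F), VALIDATE:P6(v=9,ok=T), TRANSFORM:P5(v=0,ok=F), EMIT:P4(v=20,ok=T)] out:P3(v=0); in:P7
Tick 8: [PARSE:-, VALIDATE:P7(v=9,ok=F), TRANSFORM:P6(v=45,ok=T), EMIT:P5(v=0,ok=F)] out:P4(v=20); in:-
Tick 9: [PARSE:-, VALIDATE:-, TRANSFORM:P7(v=0,ok=F), EMIT:P6(v=45,ok=T)] out:P5(v=0); in:-
Tick 10: [PARSE:-, VALIDATE:-, TRANSFORM:-, EMIT:P7(v=0,ok=F)] out:P6(v=45); in:-
Emitted by tick 10: ['P1', 'P2', 'P3', 'P4', 'P5', 'P6']

Answer: 6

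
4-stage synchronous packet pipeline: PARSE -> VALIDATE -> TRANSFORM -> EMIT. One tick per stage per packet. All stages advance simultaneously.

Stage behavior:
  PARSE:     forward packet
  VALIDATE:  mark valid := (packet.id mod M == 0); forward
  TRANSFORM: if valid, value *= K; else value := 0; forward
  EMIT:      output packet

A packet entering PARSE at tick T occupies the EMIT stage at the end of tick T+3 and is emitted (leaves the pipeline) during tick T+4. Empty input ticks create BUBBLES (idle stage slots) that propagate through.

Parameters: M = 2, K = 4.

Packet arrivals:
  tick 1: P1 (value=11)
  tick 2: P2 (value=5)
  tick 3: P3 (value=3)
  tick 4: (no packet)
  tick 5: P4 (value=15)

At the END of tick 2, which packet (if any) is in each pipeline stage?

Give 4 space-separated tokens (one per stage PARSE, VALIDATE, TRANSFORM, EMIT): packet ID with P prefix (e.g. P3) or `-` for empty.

Tick 1: [PARSE:P1(v=11,ok=F), VALIDATE:-, TRANSFORM:-, EMIT:-] out:-; in:P1
Tick 2: [PARSE:P2(v=5,ok=F), VALIDATE:P1(v=11,ok=F), TRANSFORM:-, EMIT:-] out:-; in:P2
At end of tick 2: ['P2', 'P1', '-', '-']

Answer: P2 P1 - -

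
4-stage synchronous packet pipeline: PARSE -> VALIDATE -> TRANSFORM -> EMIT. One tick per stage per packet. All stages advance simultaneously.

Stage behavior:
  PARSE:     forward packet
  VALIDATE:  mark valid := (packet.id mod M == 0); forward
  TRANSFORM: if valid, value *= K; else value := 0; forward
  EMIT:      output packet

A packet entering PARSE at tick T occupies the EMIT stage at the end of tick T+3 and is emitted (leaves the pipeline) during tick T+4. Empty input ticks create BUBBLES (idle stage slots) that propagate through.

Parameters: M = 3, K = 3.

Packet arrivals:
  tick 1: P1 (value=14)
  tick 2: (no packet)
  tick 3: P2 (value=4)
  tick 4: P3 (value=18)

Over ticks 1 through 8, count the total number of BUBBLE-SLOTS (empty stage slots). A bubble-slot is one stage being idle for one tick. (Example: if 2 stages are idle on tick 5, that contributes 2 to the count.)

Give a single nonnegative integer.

Answer: 20

Derivation:
Tick 1: [PARSE:P1(v=14,ok=F), VALIDATE:-, TRANSFORM:-, EMIT:-] out:-; bubbles=3
Tick 2: [PARSE:-, VALIDATE:P1(v=14,ok=F), TRANSFORM:-, EMIT:-] out:-; bubbles=3
Tick 3: [PARSE:P2(v=4,ok=F), VALIDATE:-, TRANSFORM:P1(v=0,ok=F), EMIT:-] out:-; bubbles=2
Tick 4: [PARSE:P3(v=18,ok=F), VALIDATE:P2(v=4,ok=F), TRANSFORM:-, EMIT:P1(v=0,ok=F)] out:-; bubbles=1
Tick 5: [PARSE:-, VALIDATE:P3(v=18,ok=T), TRANSFORM:P2(v=0,ok=F), EMIT:-] out:P1(v=0); bubbles=2
Tick 6: [PARSE:-, VALIDATE:-, TRANSFORM:P3(v=54,ok=T), EMIT:P2(v=0,ok=F)] out:-; bubbles=2
Tick 7: [PARSE:-, VALIDATE:-, TRANSFORM:-, EMIT:P3(v=54,ok=T)] out:P2(v=0); bubbles=3
Tick 8: [PARSE:-, VALIDATE:-, TRANSFORM:-, EMIT:-] out:P3(v=54); bubbles=4
Total bubble-slots: 20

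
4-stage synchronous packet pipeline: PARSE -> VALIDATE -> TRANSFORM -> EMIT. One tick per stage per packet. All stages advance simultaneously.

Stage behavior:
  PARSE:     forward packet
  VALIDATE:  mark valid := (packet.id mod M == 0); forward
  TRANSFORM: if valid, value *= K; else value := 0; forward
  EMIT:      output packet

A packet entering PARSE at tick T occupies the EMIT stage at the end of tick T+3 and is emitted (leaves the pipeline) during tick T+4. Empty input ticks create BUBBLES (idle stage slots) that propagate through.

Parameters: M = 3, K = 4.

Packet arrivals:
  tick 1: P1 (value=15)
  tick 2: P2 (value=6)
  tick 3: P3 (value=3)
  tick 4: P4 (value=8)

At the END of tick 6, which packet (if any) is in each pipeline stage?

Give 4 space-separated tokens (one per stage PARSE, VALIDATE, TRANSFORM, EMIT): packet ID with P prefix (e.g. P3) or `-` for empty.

Answer: - - P4 P3

Derivation:
Tick 1: [PARSE:P1(v=15,ok=F), VALIDATE:-, TRANSFORM:-, EMIT:-] out:-; in:P1
Tick 2: [PARSE:P2(v=6,ok=F), VALIDATE:P1(v=15,ok=F), TRANSFORM:-, EMIT:-] out:-; in:P2
Tick 3: [PARSE:P3(v=3,ok=F), VALIDATE:P2(v=6,ok=F), TRANSFORM:P1(v=0,ok=F), EMIT:-] out:-; in:P3
Tick 4: [PARSE:P4(v=8,ok=F), VALIDATE:P3(v=3,ok=T), TRANSFORM:P2(v=0,ok=F), EMIT:P1(v=0,ok=F)] out:-; in:P4
Tick 5: [PARSE:-, VALIDATE:P4(v=8,ok=F), TRANSFORM:P3(v=12,ok=T), EMIT:P2(v=0,ok=F)] out:P1(v=0); in:-
Tick 6: [PARSE:-, VALIDATE:-, TRANSFORM:P4(v=0,ok=F), EMIT:P3(v=12,ok=T)] out:P2(v=0); in:-
At end of tick 6: ['-', '-', 'P4', 'P3']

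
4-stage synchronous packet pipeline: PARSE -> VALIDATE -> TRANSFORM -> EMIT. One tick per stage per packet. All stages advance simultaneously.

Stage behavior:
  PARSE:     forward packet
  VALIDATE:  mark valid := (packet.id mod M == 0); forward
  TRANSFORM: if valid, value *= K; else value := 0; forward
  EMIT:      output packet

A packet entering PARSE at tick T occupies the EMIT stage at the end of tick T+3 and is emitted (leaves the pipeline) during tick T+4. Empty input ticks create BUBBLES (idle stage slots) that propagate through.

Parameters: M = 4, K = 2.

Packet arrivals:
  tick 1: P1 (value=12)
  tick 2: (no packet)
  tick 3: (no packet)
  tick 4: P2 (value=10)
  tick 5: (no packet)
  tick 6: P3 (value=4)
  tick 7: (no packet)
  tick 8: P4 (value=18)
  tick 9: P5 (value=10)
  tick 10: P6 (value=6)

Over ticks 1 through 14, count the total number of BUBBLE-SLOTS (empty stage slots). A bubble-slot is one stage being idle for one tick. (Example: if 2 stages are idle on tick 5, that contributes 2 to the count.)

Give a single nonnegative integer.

Answer: 32

Derivation:
Tick 1: [PARSE:P1(v=12,ok=F), VALIDATE:-, TRANSFORM:-, EMIT:-] out:-; bubbles=3
Tick 2: [PARSE:-, VALIDATE:P1(v=12,ok=F), TRANSFORM:-, EMIT:-] out:-; bubbles=3
Tick 3: [PARSE:-, VALIDATE:-, TRANSFORM:P1(v=0,ok=F), EMIT:-] out:-; bubbles=3
Tick 4: [PARSE:P2(v=10,ok=F), VALIDATE:-, TRANSFORM:-, EMIT:P1(v=0,ok=F)] out:-; bubbles=2
Tick 5: [PARSE:-, VALIDATE:P2(v=10,ok=F), TRANSFORM:-, EMIT:-] out:P1(v=0); bubbles=3
Tick 6: [PARSE:P3(v=4,ok=F), VALIDATE:-, TRANSFORM:P2(v=0,ok=F), EMIT:-] out:-; bubbles=2
Tick 7: [PARSE:-, VALIDATE:P3(v=4,ok=F), TRANSFORM:-, EMIT:P2(v=0,ok=F)] out:-; bubbles=2
Tick 8: [PARSE:P4(v=18,ok=F), VALIDATE:-, TRANSFORM:P3(v=0,ok=F), EMIT:-] out:P2(v=0); bubbles=2
Tick 9: [PARSE:P5(v=10,ok=F), VALIDATE:P4(v=18,ok=T), TRANSFORM:-, EMIT:P3(v=0,ok=F)] out:-; bubbles=1
Tick 10: [PARSE:P6(v=6,ok=F), VALIDATE:P5(v=10,ok=F), TRANSFORM:P4(v=36,ok=T), EMIT:-] out:P3(v=0); bubbles=1
Tick 11: [PARSE:-, VALIDATE:P6(v=6,ok=F), TRANSFORM:P5(v=0,ok=F), EMIT:P4(v=36,ok=T)] out:-; bubbles=1
Tick 12: [PARSE:-, VALIDATE:-, TRANSFORM:P6(v=0,ok=F), EMIT:P5(v=0,ok=F)] out:P4(v=36); bubbles=2
Tick 13: [PARSE:-, VALIDATE:-, TRANSFORM:-, EMIT:P6(v=0,ok=F)] out:P5(v=0); bubbles=3
Tick 14: [PARSE:-, VALIDATE:-, TRANSFORM:-, EMIT:-] out:P6(v=0); bubbles=4
Total bubble-slots: 32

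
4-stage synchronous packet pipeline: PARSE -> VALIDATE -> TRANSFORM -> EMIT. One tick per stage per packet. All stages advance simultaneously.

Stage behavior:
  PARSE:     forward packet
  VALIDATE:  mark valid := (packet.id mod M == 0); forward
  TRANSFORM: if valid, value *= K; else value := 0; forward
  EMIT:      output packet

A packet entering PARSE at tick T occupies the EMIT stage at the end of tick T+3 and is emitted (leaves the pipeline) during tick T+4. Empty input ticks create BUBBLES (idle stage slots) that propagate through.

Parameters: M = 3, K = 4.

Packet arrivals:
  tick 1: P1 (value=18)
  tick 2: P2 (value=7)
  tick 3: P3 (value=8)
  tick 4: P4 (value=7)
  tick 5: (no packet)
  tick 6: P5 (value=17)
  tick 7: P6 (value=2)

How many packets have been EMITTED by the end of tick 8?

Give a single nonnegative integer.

Answer: 4

Derivation:
Tick 1: [PARSE:P1(v=18,ok=F), VALIDATE:-, TRANSFORM:-, EMIT:-] out:-; in:P1
Tick 2: [PARSE:P2(v=7,ok=F), VALIDATE:P1(v=18,ok=F), TRANSFORM:-, EMIT:-] out:-; in:P2
Tick 3: [PARSE:P3(v=8,ok=F), VALIDATE:P2(v=7,ok=F), TRANSFORM:P1(v=0,ok=F), EMIT:-] out:-; in:P3
Tick 4: [PARSE:P4(v=7,ok=F), VALIDATE:P3(v=8,ok=T), TRANSFORM:P2(v=0,ok=F), EMIT:P1(v=0,ok=F)] out:-; in:P4
Tick 5: [PARSE:-, VALIDATE:P4(v=7,ok=F), TRANSFORM:P3(v=32,ok=T), EMIT:P2(v=0,ok=F)] out:P1(v=0); in:-
Tick 6: [PARSE:P5(v=17,ok=F), VALIDATE:-, TRANSFORM:P4(v=0,ok=F), EMIT:P3(v=32,ok=T)] out:P2(v=0); in:P5
Tick 7: [PARSE:P6(v=2,ok=F), VALIDATE:P5(v=17,ok=F), TRANSFORM:-, EMIT:P4(v=0,ok=F)] out:P3(v=32); in:P6
Tick 8: [PARSE:-, VALIDATE:P6(v=2,ok=T), TRANSFORM:P5(v=0,ok=F), EMIT:-] out:P4(v=0); in:-
Emitted by tick 8: ['P1', 'P2', 'P3', 'P4']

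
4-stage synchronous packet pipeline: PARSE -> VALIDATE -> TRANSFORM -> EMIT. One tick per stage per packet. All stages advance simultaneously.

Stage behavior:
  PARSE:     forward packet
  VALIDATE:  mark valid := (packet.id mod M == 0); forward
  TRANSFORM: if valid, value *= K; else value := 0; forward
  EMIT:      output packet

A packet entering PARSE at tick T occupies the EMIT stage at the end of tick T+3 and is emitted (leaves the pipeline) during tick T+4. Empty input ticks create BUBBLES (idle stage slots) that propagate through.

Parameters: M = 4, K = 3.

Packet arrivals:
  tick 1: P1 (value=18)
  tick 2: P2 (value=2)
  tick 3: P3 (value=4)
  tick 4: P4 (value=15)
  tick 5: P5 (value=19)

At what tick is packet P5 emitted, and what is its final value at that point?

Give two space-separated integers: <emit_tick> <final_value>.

Tick 1: [PARSE:P1(v=18,ok=F), VALIDATE:-, TRANSFORM:-, EMIT:-] out:-; in:P1
Tick 2: [PARSE:P2(v=2,ok=F), VALIDATE:P1(v=18,ok=F), TRANSFORM:-, EMIT:-] out:-; in:P2
Tick 3: [PARSE:P3(v=4,ok=F), VALIDATE:P2(v=2,ok=F), TRANSFORM:P1(v=0,ok=F), EMIT:-] out:-; in:P3
Tick 4: [PARSE:P4(v=15,ok=F), VALIDATE:P3(v=4,ok=F), TRANSFORM:P2(v=0,ok=F), EMIT:P1(v=0,ok=F)] out:-; in:P4
Tick 5: [PARSE:P5(v=19,ok=F), VALIDATE:P4(v=15,ok=T), TRANSFORM:P3(v=0,ok=F), EMIT:P2(v=0,ok=F)] out:P1(v=0); in:P5
Tick 6: [PARSE:-, VALIDATE:P5(v=19,ok=F), TRANSFORM:P4(v=45,ok=T), EMIT:P3(v=0,ok=F)] out:P2(v=0); in:-
Tick 7: [PARSE:-, VALIDATE:-, TRANSFORM:P5(v=0,ok=F), EMIT:P4(v=45,ok=T)] out:P3(v=0); in:-
Tick 8: [PARSE:-, VALIDATE:-, TRANSFORM:-, EMIT:P5(v=0,ok=F)] out:P4(v=45); in:-
Tick 9: [PARSE:-, VALIDATE:-, TRANSFORM:-, EMIT:-] out:P5(v=0); in:-
P5: arrives tick 5, valid=False (id=5, id%4=1), emit tick 9, final value 0

Answer: 9 0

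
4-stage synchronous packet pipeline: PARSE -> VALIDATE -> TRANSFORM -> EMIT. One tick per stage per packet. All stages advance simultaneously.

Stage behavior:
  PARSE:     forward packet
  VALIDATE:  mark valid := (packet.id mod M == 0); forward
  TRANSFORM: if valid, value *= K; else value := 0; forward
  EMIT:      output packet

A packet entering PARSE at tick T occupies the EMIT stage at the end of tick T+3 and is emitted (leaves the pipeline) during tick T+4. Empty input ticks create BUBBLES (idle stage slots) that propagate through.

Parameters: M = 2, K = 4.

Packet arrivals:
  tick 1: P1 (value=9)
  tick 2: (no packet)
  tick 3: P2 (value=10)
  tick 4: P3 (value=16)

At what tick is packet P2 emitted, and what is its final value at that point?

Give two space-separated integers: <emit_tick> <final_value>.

Answer: 7 40

Derivation:
Tick 1: [PARSE:P1(v=9,ok=F), VALIDATE:-, TRANSFORM:-, EMIT:-] out:-; in:P1
Tick 2: [PARSE:-, VALIDATE:P1(v=9,ok=F), TRANSFORM:-, EMIT:-] out:-; in:-
Tick 3: [PARSE:P2(v=10,ok=F), VALIDATE:-, TRANSFORM:P1(v=0,ok=F), EMIT:-] out:-; in:P2
Tick 4: [PARSE:P3(v=16,ok=F), VALIDATE:P2(v=10,ok=T), TRANSFORM:-, EMIT:P1(v=0,ok=F)] out:-; in:P3
Tick 5: [PARSE:-, VALIDATE:P3(v=16,ok=F), TRANSFORM:P2(v=40,ok=T), EMIT:-] out:P1(v=0); in:-
Tick 6: [PARSE:-, VALIDATE:-, TRANSFORM:P3(v=0,ok=F), EMIT:P2(v=40,ok=T)] out:-; in:-
Tick 7: [PARSE:-, VALIDATE:-, TRANSFORM:-, EMIT:P3(v=0,ok=F)] out:P2(v=40); in:-
Tick 8: [PARSE:-, VALIDATE:-, TRANSFORM:-, EMIT:-] out:P3(v=0); in:-
P2: arrives tick 3, valid=True (id=2, id%2=0), emit tick 7, final value 40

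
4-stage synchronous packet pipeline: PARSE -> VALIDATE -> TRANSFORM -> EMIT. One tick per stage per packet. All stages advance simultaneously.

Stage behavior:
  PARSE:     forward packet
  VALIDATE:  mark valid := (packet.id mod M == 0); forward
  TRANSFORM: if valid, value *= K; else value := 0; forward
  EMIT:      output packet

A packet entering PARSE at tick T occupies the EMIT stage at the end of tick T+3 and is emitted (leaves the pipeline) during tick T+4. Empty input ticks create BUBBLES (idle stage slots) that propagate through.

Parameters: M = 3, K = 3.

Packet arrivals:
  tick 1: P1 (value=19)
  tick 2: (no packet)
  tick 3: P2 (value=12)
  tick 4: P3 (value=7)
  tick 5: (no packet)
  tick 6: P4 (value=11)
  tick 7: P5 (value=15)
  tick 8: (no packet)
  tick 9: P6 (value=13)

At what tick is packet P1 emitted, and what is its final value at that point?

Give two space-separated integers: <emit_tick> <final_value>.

Tick 1: [PARSE:P1(v=19,ok=F), VALIDATE:-, TRANSFORM:-, EMIT:-] out:-; in:P1
Tick 2: [PARSE:-, VALIDATE:P1(v=19,ok=F), TRANSFORM:-, EMIT:-] out:-; in:-
Tick 3: [PARSE:P2(v=12,ok=F), VALIDATE:-, TRANSFORM:P1(v=0,ok=F), EMIT:-] out:-; in:P2
Tick 4: [PARSE:P3(v=7,ok=F), VALIDATE:P2(v=12,ok=F), TRANSFORM:-, EMIT:P1(v=0,ok=F)] out:-; in:P3
Tick 5: [PARSE:-, VALIDATE:P3(v=7,ok=T), TRANSFORM:P2(v=0,ok=F), EMIT:-] out:P1(v=0); in:-
Tick 6: [PARSE:P4(v=11,ok=F), VALIDATE:-, TRANSFORM:P3(v=21,ok=T), EMIT:P2(v=0,ok=F)] out:-; in:P4
Tick 7: [PARSE:P5(v=15,ok=F), VALIDATE:P4(v=11,ok=F), TRANSFORM:-, EMIT:P3(v=21,ok=T)] out:P2(v=0); in:P5
Tick 8: [PARSE:-, VALIDATE:P5(v=15,ok=F), TRANSFORM:P4(v=0,ok=F), EMIT:-] out:P3(v=21); in:-
Tick 9: [PARSE:P6(v=13,ok=F), VALIDATE:-, TRANSFORM:P5(v=0,ok=F), EMIT:P4(v=0,ok=F)] out:-; in:P6
Tick 10: [PARSE:-, VALIDATE:P6(v=13,ok=T), TRANSFORM:-, EMIT:P5(v=0,ok=F)] out:P4(v=0); in:-
Tick 11: [PARSE:-, VALIDATE:-, TRANSFORM:P6(v=39,ok=T), EMIT:-] out:P5(v=0); in:-
Tick 12: [PARSE:-, VALIDATE:-, TRANSFORM:-, EMIT:P6(v=39,ok=T)] out:-; in:-
Tick 13: [PARSE:-, VALIDATE:-, TRANSFORM:-, EMIT:-] out:P6(v=39); in:-
P1: arrives tick 1, valid=False (id=1, id%3=1), emit tick 5, final value 0

Answer: 5 0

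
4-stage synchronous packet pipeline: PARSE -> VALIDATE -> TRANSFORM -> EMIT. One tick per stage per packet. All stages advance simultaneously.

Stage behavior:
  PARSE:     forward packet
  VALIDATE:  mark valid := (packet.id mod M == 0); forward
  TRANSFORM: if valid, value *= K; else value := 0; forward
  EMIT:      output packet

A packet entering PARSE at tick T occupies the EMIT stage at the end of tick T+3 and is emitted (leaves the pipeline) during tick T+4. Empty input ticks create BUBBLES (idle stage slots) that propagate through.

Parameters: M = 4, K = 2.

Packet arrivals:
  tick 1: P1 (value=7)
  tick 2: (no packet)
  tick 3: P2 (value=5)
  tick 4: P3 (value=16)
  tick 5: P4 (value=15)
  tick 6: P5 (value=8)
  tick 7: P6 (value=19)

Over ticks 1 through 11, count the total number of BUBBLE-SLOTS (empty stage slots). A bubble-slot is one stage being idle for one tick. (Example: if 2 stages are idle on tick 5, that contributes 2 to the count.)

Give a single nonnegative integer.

Tick 1: [PARSE:P1(v=7,ok=F), VALIDATE:-, TRANSFORM:-, EMIT:-] out:-; bubbles=3
Tick 2: [PARSE:-, VALIDATE:P1(v=7,ok=F), TRANSFORM:-, EMIT:-] out:-; bubbles=3
Tick 3: [PARSE:P2(v=5,ok=F), VALIDATE:-, TRANSFORM:P1(v=0,ok=F), EMIT:-] out:-; bubbles=2
Tick 4: [PARSE:P3(v=16,ok=F), VALIDATE:P2(v=5,ok=F), TRANSFORM:-, EMIT:P1(v=0,ok=F)] out:-; bubbles=1
Tick 5: [PARSE:P4(v=15,ok=F), VALIDATE:P3(v=16,ok=F), TRANSFORM:P2(v=0,ok=F), EMIT:-] out:P1(v=0); bubbles=1
Tick 6: [PARSE:P5(v=8,ok=F), VALIDATE:P4(v=15,ok=T), TRANSFORM:P3(v=0,ok=F), EMIT:P2(v=0,ok=F)] out:-; bubbles=0
Tick 7: [PARSE:P6(v=19,ok=F), VALIDATE:P5(v=8,ok=F), TRANSFORM:P4(v=30,ok=T), EMIT:P3(v=0,ok=F)] out:P2(v=0); bubbles=0
Tick 8: [PARSE:-, VALIDATE:P6(v=19,ok=F), TRANSFORM:P5(v=0,ok=F), EMIT:P4(v=30,ok=T)] out:P3(v=0); bubbles=1
Tick 9: [PARSE:-, VALIDATE:-, TRANSFORM:P6(v=0,ok=F), EMIT:P5(v=0,ok=F)] out:P4(v=30); bubbles=2
Tick 10: [PARSE:-, VALIDATE:-, TRANSFORM:-, EMIT:P6(v=0,ok=F)] out:P5(v=0); bubbles=3
Tick 11: [PARSE:-, VALIDATE:-, TRANSFORM:-, EMIT:-] out:P6(v=0); bubbles=4
Total bubble-slots: 20

Answer: 20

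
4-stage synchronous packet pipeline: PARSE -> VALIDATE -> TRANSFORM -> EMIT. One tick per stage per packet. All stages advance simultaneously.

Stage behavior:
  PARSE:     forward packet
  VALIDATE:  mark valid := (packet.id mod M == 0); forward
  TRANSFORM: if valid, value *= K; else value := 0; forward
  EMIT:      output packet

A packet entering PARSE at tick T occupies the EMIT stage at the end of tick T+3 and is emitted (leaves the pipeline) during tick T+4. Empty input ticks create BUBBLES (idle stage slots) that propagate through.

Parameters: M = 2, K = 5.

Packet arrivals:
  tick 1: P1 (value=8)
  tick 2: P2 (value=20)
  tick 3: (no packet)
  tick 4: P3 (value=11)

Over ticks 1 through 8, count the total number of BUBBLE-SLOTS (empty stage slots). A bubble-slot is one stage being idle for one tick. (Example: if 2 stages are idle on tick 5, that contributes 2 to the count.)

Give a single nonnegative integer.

Tick 1: [PARSE:P1(v=8,ok=F), VALIDATE:-, TRANSFORM:-, EMIT:-] out:-; bubbles=3
Tick 2: [PARSE:P2(v=20,ok=F), VALIDATE:P1(v=8,ok=F), TRANSFORM:-, EMIT:-] out:-; bubbles=2
Tick 3: [PARSE:-, VALIDATE:P2(v=20,ok=T), TRANSFORM:P1(v=0,ok=F), EMIT:-] out:-; bubbles=2
Tick 4: [PARSE:P3(v=11,ok=F), VALIDATE:-, TRANSFORM:P2(v=100,ok=T), EMIT:P1(v=0,ok=F)] out:-; bubbles=1
Tick 5: [PARSE:-, VALIDATE:P3(v=11,ok=F), TRANSFORM:-, EMIT:P2(v=100,ok=T)] out:P1(v=0); bubbles=2
Tick 6: [PARSE:-, VALIDATE:-, TRANSFORM:P3(v=0,ok=F), EMIT:-] out:P2(v=100); bubbles=3
Tick 7: [PARSE:-, VALIDATE:-, TRANSFORM:-, EMIT:P3(v=0,ok=F)] out:-; bubbles=3
Tick 8: [PARSE:-, VALIDATE:-, TRANSFORM:-, EMIT:-] out:P3(v=0); bubbles=4
Total bubble-slots: 20

Answer: 20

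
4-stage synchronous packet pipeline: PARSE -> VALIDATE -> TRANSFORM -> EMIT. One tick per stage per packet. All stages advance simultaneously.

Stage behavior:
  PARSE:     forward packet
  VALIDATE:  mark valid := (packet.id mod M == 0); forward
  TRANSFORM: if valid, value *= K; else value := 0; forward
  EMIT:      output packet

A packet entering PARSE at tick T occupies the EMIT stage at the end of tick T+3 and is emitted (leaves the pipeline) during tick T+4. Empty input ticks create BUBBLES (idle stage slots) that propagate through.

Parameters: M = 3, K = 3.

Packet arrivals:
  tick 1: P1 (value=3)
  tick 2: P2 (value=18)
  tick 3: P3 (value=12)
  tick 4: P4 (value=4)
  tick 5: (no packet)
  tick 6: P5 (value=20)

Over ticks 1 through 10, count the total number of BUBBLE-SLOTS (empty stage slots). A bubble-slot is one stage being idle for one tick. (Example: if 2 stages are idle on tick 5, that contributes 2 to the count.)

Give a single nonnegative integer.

Answer: 20

Derivation:
Tick 1: [PARSE:P1(v=3,ok=F), VALIDATE:-, TRANSFORM:-, EMIT:-] out:-; bubbles=3
Tick 2: [PARSE:P2(v=18,ok=F), VALIDATE:P1(v=3,ok=F), TRANSFORM:-, EMIT:-] out:-; bubbles=2
Tick 3: [PARSE:P3(v=12,ok=F), VALIDATE:P2(v=18,ok=F), TRANSFORM:P1(v=0,ok=F), EMIT:-] out:-; bubbles=1
Tick 4: [PARSE:P4(v=4,ok=F), VALIDATE:P3(v=12,ok=T), TRANSFORM:P2(v=0,ok=F), EMIT:P1(v=0,ok=F)] out:-; bubbles=0
Tick 5: [PARSE:-, VALIDATE:P4(v=4,ok=F), TRANSFORM:P3(v=36,ok=T), EMIT:P2(v=0,ok=F)] out:P1(v=0); bubbles=1
Tick 6: [PARSE:P5(v=20,ok=F), VALIDATE:-, TRANSFORM:P4(v=0,ok=F), EMIT:P3(v=36,ok=T)] out:P2(v=0); bubbles=1
Tick 7: [PARSE:-, VALIDATE:P5(v=20,ok=F), TRANSFORM:-, EMIT:P4(v=0,ok=F)] out:P3(v=36); bubbles=2
Tick 8: [PARSE:-, VALIDATE:-, TRANSFORM:P5(v=0,ok=F), EMIT:-] out:P4(v=0); bubbles=3
Tick 9: [PARSE:-, VALIDATE:-, TRANSFORM:-, EMIT:P5(v=0,ok=F)] out:-; bubbles=3
Tick 10: [PARSE:-, VALIDATE:-, TRANSFORM:-, EMIT:-] out:P5(v=0); bubbles=4
Total bubble-slots: 20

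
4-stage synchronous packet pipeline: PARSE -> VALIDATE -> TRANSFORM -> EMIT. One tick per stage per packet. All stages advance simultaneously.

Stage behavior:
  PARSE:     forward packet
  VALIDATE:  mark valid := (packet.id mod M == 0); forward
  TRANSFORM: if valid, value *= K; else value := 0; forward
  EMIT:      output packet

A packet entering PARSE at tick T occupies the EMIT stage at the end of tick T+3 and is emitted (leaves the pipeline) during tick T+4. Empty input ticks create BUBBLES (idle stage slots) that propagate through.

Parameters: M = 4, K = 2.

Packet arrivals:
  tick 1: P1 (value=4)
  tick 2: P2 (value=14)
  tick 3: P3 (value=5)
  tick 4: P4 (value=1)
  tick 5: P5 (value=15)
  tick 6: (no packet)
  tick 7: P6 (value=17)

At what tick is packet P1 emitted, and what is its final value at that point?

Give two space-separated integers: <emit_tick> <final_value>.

Answer: 5 0

Derivation:
Tick 1: [PARSE:P1(v=4,ok=F), VALIDATE:-, TRANSFORM:-, EMIT:-] out:-; in:P1
Tick 2: [PARSE:P2(v=14,ok=F), VALIDATE:P1(v=4,ok=F), TRANSFORM:-, EMIT:-] out:-; in:P2
Tick 3: [PARSE:P3(v=5,ok=F), VALIDATE:P2(v=14,ok=F), TRANSFORM:P1(v=0,ok=F), EMIT:-] out:-; in:P3
Tick 4: [PARSE:P4(v=1,ok=F), VALIDATE:P3(v=5,ok=F), TRANSFORM:P2(v=0,ok=F), EMIT:P1(v=0,ok=F)] out:-; in:P4
Tick 5: [PARSE:P5(v=15,ok=F), VALIDATE:P4(v=1,ok=T), TRANSFORM:P3(v=0,ok=F), EMIT:P2(v=0,ok=F)] out:P1(v=0); in:P5
Tick 6: [PARSE:-, VALIDATE:P5(v=15,ok=F), TRANSFORM:P4(v=2,ok=T), EMIT:P3(v=0,ok=F)] out:P2(v=0); in:-
Tick 7: [PARSE:P6(v=17,ok=F), VALIDATE:-, TRANSFORM:P5(v=0,ok=F), EMIT:P4(v=2,ok=T)] out:P3(v=0); in:P6
Tick 8: [PARSE:-, VALIDATE:P6(v=17,ok=F), TRANSFORM:-, EMIT:P5(v=0,ok=F)] out:P4(v=2); in:-
Tick 9: [PARSE:-, VALIDATE:-, TRANSFORM:P6(v=0,ok=F), EMIT:-] out:P5(v=0); in:-
Tick 10: [PARSE:-, VALIDATE:-, TRANSFORM:-, EMIT:P6(v=0,ok=F)] out:-; in:-
Tick 11: [PARSE:-, VALIDATE:-, TRANSFORM:-, EMIT:-] out:P6(v=0); in:-
P1: arrives tick 1, valid=False (id=1, id%4=1), emit tick 5, final value 0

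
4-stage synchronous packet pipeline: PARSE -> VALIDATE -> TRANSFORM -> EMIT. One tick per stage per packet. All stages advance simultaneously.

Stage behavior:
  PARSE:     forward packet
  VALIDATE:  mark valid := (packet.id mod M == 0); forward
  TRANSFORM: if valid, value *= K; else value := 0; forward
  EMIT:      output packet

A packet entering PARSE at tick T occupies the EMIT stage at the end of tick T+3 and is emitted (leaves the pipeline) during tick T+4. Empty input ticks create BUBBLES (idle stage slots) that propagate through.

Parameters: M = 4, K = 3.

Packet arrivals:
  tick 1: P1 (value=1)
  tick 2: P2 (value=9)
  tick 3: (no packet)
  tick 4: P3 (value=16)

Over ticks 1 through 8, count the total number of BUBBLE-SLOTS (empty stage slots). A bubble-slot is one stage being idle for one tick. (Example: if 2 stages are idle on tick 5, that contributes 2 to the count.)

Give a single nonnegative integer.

Tick 1: [PARSE:P1(v=1,ok=F), VALIDATE:-, TRANSFORM:-, EMIT:-] out:-; bubbles=3
Tick 2: [PARSE:P2(v=9,ok=F), VALIDATE:P1(v=1,ok=F), TRANSFORM:-, EMIT:-] out:-; bubbles=2
Tick 3: [PARSE:-, VALIDATE:P2(v=9,ok=F), TRANSFORM:P1(v=0,ok=F), EMIT:-] out:-; bubbles=2
Tick 4: [PARSE:P3(v=16,ok=F), VALIDATE:-, TRANSFORM:P2(v=0,ok=F), EMIT:P1(v=0,ok=F)] out:-; bubbles=1
Tick 5: [PARSE:-, VALIDATE:P3(v=16,ok=F), TRANSFORM:-, EMIT:P2(v=0,ok=F)] out:P1(v=0); bubbles=2
Tick 6: [PARSE:-, VALIDATE:-, TRANSFORM:P3(v=0,ok=F), EMIT:-] out:P2(v=0); bubbles=3
Tick 7: [PARSE:-, VALIDATE:-, TRANSFORM:-, EMIT:P3(v=0,ok=F)] out:-; bubbles=3
Tick 8: [PARSE:-, VALIDATE:-, TRANSFORM:-, EMIT:-] out:P3(v=0); bubbles=4
Total bubble-slots: 20

Answer: 20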